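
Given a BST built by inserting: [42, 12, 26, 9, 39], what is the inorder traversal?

Tree insertion order: [42, 12, 26, 9, 39]
Tree (level-order array): [42, 12, None, 9, 26, None, None, None, 39]
Inorder traversal: [9, 12, 26, 39, 42]


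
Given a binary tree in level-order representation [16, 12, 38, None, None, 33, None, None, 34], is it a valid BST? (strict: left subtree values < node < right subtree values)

Level-order array: [16, 12, 38, None, None, 33, None, None, 34]
Validate using subtree bounds (lo, hi): at each node, require lo < value < hi,
then recurse left with hi=value and right with lo=value.
Preorder trace (stopping at first violation):
  at node 16 with bounds (-inf, +inf): OK
  at node 12 with bounds (-inf, 16): OK
  at node 38 with bounds (16, +inf): OK
  at node 33 with bounds (16, 38): OK
  at node 34 with bounds (33, 38): OK
No violation found at any node.
Result: Valid BST


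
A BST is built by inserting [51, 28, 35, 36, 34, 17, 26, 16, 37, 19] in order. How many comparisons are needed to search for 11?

Search path for 11: 51 -> 28 -> 17 -> 16
Found: False
Comparisons: 4


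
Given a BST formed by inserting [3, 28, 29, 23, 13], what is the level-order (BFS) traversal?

Tree insertion order: [3, 28, 29, 23, 13]
Tree (level-order array): [3, None, 28, 23, 29, 13]
BFS from the root, enqueuing left then right child of each popped node:
  queue [3] -> pop 3, enqueue [28], visited so far: [3]
  queue [28] -> pop 28, enqueue [23, 29], visited so far: [3, 28]
  queue [23, 29] -> pop 23, enqueue [13], visited so far: [3, 28, 23]
  queue [29, 13] -> pop 29, enqueue [none], visited so far: [3, 28, 23, 29]
  queue [13] -> pop 13, enqueue [none], visited so far: [3, 28, 23, 29, 13]
Result: [3, 28, 23, 29, 13]


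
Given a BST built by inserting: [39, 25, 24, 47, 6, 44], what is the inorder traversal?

Tree insertion order: [39, 25, 24, 47, 6, 44]
Tree (level-order array): [39, 25, 47, 24, None, 44, None, 6]
Inorder traversal: [6, 24, 25, 39, 44, 47]


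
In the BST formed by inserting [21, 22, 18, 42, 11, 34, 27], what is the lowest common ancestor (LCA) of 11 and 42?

Tree insertion order: [21, 22, 18, 42, 11, 34, 27]
Tree (level-order array): [21, 18, 22, 11, None, None, 42, None, None, 34, None, 27]
In a BST, the LCA of p=11, q=42 is the first node v on the
root-to-leaf path with p <= v <= q (go left if both < v, right if both > v).
Walk from root:
  at 21: 11 <= 21 <= 42, this is the LCA
LCA = 21


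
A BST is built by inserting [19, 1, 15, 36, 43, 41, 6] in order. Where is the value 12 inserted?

Starting tree (level order): [19, 1, 36, None, 15, None, 43, 6, None, 41]
Insertion path: 19 -> 1 -> 15 -> 6
Result: insert 12 as right child of 6
Final tree (level order): [19, 1, 36, None, 15, None, 43, 6, None, 41, None, None, 12]


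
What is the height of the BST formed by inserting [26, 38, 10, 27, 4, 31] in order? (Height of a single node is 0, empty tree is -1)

Insertion order: [26, 38, 10, 27, 4, 31]
Tree (level-order array): [26, 10, 38, 4, None, 27, None, None, None, None, 31]
Compute height bottom-up (empty subtree = -1):
  height(4) = 1 + max(-1, -1) = 0
  height(10) = 1 + max(0, -1) = 1
  height(31) = 1 + max(-1, -1) = 0
  height(27) = 1 + max(-1, 0) = 1
  height(38) = 1 + max(1, -1) = 2
  height(26) = 1 + max(1, 2) = 3
Height = 3


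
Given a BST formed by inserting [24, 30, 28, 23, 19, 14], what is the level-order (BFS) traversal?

Tree insertion order: [24, 30, 28, 23, 19, 14]
Tree (level-order array): [24, 23, 30, 19, None, 28, None, 14]
BFS from the root, enqueuing left then right child of each popped node:
  queue [24] -> pop 24, enqueue [23, 30], visited so far: [24]
  queue [23, 30] -> pop 23, enqueue [19], visited so far: [24, 23]
  queue [30, 19] -> pop 30, enqueue [28], visited so far: [24, 23, 30]
  queue [19, 28] -> pop 19, enqueue [14], visited so far: [24, 23, 30, 19]
  queue [28, 14] -> pop 28, enqueue [none], visited so far: [24, 23, 30, 19, 28]
  queue [14] -> pop 14, enqueue [none], visited so far: [24, 23, 30, 19, 28, 14]
Result: [24, 23, 30, 19, 28, 14]


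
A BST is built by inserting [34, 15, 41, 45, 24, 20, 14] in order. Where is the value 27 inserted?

Starting tree (level order): [34, 15, 41, 14, 24, None, 45, None, None, 20]
Insertion path: 34 -> 15 -> 24
Result: insert 27 as right child of 24
Final tree (level order): [34, 15, 41, 14, 24, None, 45, None, None, 20, 27]


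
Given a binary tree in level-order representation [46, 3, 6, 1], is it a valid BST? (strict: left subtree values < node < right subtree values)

Level-order array: [46, 3, 6, 1]
Validate using subtree bounds (lo, hi): at each node, require lo < value < hi,
then recurse left with hi=value and right with lo=value.
Preorder trace (stopping at first violation):
  at node 46 with bounds (-inf, +inf): OK
  at node 3 with bounds (-inf, 46): OK
  at node 1 with bounds (-inf, 3): OK
  at node 6 with bounds (46, +inf): VIOLATION
Node 6 violates its bound: not (46 < 6 < +inf).
Result: Not a valid BST


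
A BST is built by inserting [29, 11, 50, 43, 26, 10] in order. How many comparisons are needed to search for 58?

Search path for 58: 29 -> 50
Found: False
Comparisons: 2


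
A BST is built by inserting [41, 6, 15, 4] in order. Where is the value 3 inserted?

Starting tree (level order): [41, 6, None, 4, 15]
Insertion path: 41 -> 6 -> 4
Result: insert 3 as left child of 4
Final tree (level order): [41, 6, None, 4, 15, 3]


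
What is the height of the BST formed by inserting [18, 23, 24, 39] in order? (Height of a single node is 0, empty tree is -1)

Insertion order: [18, 23, 24, 39]
Tree (level-order array): [18, None, 23, None, 24, None, 39]
Compute height bottom-up (empty subtree = -1):
  height(39) = 1 + max(-1, -1) = 0
  height(24) = 1 + max(-1, 0) = 1
  height(23) = 1 + max(-1, 1) = 2
  height(18) = 1 + max(-1, 2) = 3
Height = 3


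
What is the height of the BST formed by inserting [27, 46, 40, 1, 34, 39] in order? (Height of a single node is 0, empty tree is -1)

Insertion order: [27, 46, 40, 1, 34, 39]
Tree (level-order array): [27, 1, 46, None, None, 40, None, 34, None, None, 39]
Compute height bottom-up (empty subtree = -1):
  height(1) = 1 + max(-1, -1) = 0
  height(39) = 1 + max(-1, -1) = 0
  height(34) = 1 + max(-1, 0) = 1
  height(40) = 1 + max(1, -1) = 2
  height(46) = 1 + max(2, -1) = 3
  height(27) = 1 + max(0, 3) = 4
Height = 4


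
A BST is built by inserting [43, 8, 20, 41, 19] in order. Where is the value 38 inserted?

Starting tree (level order): [43, 8, None, None, 20, 19, 41]
Insertion path: 43 -> 8 -> 20 -> 41
Result: insert 38 as left child of 41
Final tree (level order): [43, 8, None, None, 20, 19, 41, None, None, 38]


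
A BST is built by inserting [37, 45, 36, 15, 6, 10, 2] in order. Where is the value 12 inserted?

Starting tree (level order): [37, 36, 45, 15, None, None, None, 6, None, 2, 10]
Insertion path: 37 -> 36 -> 15 -> 6 -> 10
Result: insert 12 as right child of 10
Final tree (level order): [37, 36, 45, 15, None, None, None, 6, None, 2, 10, None, None, None, 12]


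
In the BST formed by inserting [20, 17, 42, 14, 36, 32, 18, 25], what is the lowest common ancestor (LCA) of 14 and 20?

Tree insertion order: [20, 17, 42, 14, 36, 32, 18, 25]
Tree (level-order array): [20, 17, 42, 14, 18, 36, None, None, None, None, None, 32, None, 25]
In a BST, the LCA of p=14, q=20 is the first node v on the
root-to-leaf path with p <= v <= q (go left if both < v, right if both > v).
Walk from root:
  at 20: 14 <= 20 <= 20, this is the LCA
LCA = 20


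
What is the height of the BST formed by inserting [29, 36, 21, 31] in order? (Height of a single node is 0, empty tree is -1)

Insertion order: [29, 36, 21, 31]
Tree (level-order array): [29, 21, 36, None, None, 31]
Compute height bottom-up (empty subtree = -1):
  height(21) = 1 + max(-1, -1) = 0
  height(31) = 1 + max(-1, -1) = 0
  height(36) = 1 + max(0, -1) = 1
  height(29) = 1 + max(0, 1) = 2
Height = 2


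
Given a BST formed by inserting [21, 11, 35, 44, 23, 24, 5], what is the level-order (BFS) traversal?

Tree insertion order: [21, 11, 35, 44, 23, 24, 5]
Tree (level-order array): [21, 11, 35, 5, None, 23, 44, None, None, None, 24]
BFS from the root, enqueuing left then right child of each popped node:
  queue [21] -> pop 21, enqueue [11, 35], visited so far: [21]
  queue [11, 35] -> pop 11, enqueue [5], visited so far: [21, 11]
  queue [35, 5] -> pop 35, enqueue [23, 44], visited so far: [21, 11, 35]
  queue [5, 23, 44] -> pop 5, enqueue [none], visited so far: [21, 11, 35, 5]
  queue [23, 44] -> pop 23, enqueue [24], visited so far: [21, 11, 35, 5, 23]
  queue [44, 24] -> pop 44, enqueue [none], visited so far: [21, 11, 35, 5, 23, 44]
  queue [24] -> pop 24, enqueue [none], visited so far: [21, 11, 35, 5, 23, 44, 24]
Result: [21, 11, 35, 5, 23, 44, 24]


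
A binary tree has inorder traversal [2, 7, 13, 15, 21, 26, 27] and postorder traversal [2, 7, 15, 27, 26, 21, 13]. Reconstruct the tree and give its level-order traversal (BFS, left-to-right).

Inorder:   [2, 7, 13, 15, 21, 26, 27]
Postorder: [2, 7, 15, 27, 26, 21, 13]
Algorithm: postorder visits root last, so walk postorder right-to-left;
each value is the root of the current inorder slice — split it at that
value, recurse on the right subtree first, then the left.
Recursive splits:
  root=13; inorder splits into left=[2, 7], right=[15, 21, 26, 27]
  root=21; inorder splits into left=[15], right=[26, 27]
  root=26; inorder splits into left=[], right=[27]
  root=27; inorder splits into left=[], right=[]
  root=15; inorder splits into left=[], right=[]
  root=7; inorder splits into left=[2], right=[]
  root=2; inorder splits into left=[], right=[]
Reconstructed level-order: [13, 7, 21, 2, 15, 26, 27]


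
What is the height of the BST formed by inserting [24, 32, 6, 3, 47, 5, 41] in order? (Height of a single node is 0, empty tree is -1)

Insertion order: [24, 32, 6, 3, 47, 5, 41]
Tree (level-order array): [24, 6, 32, 3, None, None, 47, None, 5, 41]
Compute height bottom-up (empty subtree = -1):
  height(5) = 1 + max(-1, -1) = 0
  height(3) = 1 + max(-1, 0) = 1
  height(6) = 1 + max(1, -1) = 2
  height(41) = 1 + max(-1, -1) = 0
  height(47) = 1 + max(0, -1) = 1
  height(32) = 1 + max(-1, 1) = 2
  height(24) = 1 + max(2, 2) = 3
Height = 3


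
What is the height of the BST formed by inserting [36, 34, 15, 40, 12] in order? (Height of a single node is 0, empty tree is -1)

Insertion order: [36, 34, 15, 40, 12]
Tree (level-order array): [36, 34, 40, 15, None, None, None, 12]
Compute height bottom-up (empty subtree = -1):
  height(12) = 1 + max(-1, -1) = 0
  height(15) = 1 + max(0, -1) = 1
  height(34) = 1 + max(1, -1) = 2
  height(40) = 1 + max(-1, -1) = 0
  height(36) = 1 + max(2, 0) = 3
Height = 3


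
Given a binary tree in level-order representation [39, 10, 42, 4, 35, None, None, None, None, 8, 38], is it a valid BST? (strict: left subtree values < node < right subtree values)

Level-order array: [39, 10, 42, 4, 35, None, None, None, None, 8, 38]
Validate using subtree bounds (lo, hi): at each node, require lo < value < hi,
then recurse left with hi=value and right with lo=value.
Preorder trace (stopping at first violation):
  at node 39 with bounds (-inf, +inf): OK
  at node 10 with bounds (-inf, 39): OK
  at node 4 with bounds (-inf, 10): OK
  at node 35 with bounds (10, 39): OK
  at node 8 with bounds (10, 35): VIOLATION
Node 8 violates its bound: not (10 < 8 < 35).
Result: Not a valid BST


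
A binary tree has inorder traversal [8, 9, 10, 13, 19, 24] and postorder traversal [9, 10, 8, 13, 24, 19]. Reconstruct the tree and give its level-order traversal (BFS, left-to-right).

Inorder:   [8, 9, 10, 13, 19, 24]
Postorder: [9, 10, 8, 13, 24, 19]
Algorithm: postorder visits root last, so walk postorder right-to-left;
each value is the root of the current inorder slice — split it at that
value, recurse on the right subtree first, then the left.
Recursive splits:
  root=19; inorder splits into left=[8, 9, 10, 13], right=[24]
  root=24; inorder splits into left=[], right=[]
  root=13; inorder splits into left=[8, 9, 10], right=[]
  root=8; inorder splits into left=[], right=[9, 10]
  root=10; inorder splits into left=[9], right=[]
  root=9; inorder splits into left=[], right=[]
Reconstructed level-order: [19, 13, 24, 8, 10, 9]


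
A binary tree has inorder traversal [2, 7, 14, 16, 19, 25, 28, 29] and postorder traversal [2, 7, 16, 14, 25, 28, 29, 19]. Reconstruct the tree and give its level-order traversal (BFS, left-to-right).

Inorder:   [2, 7, 14, 16, 19, 25, 28, 29]
Postorder: [2, 7, 16, 14, 25, 28, 29, 19]
Algorithm: postorder visits root last, so walk postorder right-to-left;
each value is the root of the current inorder slice — split it at that
value, recurse on the right subtree first, then the left.
Recursive splits:
  root=19; inorder splits into left=[2, 7, 14, 16], right=[25, 28, 29]
  root=29; inorder splits into left=[25, 28], right=[]
  root=28; inorder splits into left=[25], right=[]
  root=25; inorder splits into left=[], right=[]
  root=14; inorder splits into left=[2, 7], right=[16]
  root=16; inorder splits into left=[], right=[]
  root=7; inorder splits into left=[2], right=[]
  root=2; inorder splits into left=[], right=[]
Reconstructed level-order: [19, 14, 29, 7, 16, 28, 2, 25]


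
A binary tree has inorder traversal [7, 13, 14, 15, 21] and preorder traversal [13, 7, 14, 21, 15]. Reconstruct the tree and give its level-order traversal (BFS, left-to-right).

Inorder:  [7, 13, 14, 15, 21]
Preorder: [13, 7, 14, 21, 15]
Algorithm: preorder visits root first, so consume preorder in order;
for each root, split the current inorder slice at that value into
left-subtree inorder and right-subtree inorder, then recurse.
Recursive splits:
  root=13; inorder splits into left=[7], right=[14, 15, 21]
  root=7; inorder splits into left=[], right=[]
  root=14; inorder splits into left=[], right=[15, 21]
  root=21; inorder splits into left=[15], right=[]
  root=15; inorder splits into left=[], right=[]
Reconstructed level-order: [13, 7, 14, 21, 15]


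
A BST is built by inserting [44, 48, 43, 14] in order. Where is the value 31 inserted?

Starting tree (level order): [44, 43, 48, 14]
Insertion path: 44 -> 43 -> 14
Result: insert 31 as right child of 14
Final tree (level order): [44, 43, 48, 14, None, None, None, None, 31]


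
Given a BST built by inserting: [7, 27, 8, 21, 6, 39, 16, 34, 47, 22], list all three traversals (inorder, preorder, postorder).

Tree insertion order: [7, 27, 8, 21, 6, 39, 16, 34, 47, 22]
Tree (level-order array): [7, 6, 27, None, None, 8, 39, None, 21, 34, 47, 16, 22]
Inorder (L, root, R): [6, 7, 8, 16, 21, 22, 27, 34, 39, 47]
Preorder (root, L, R): [7, 6, 27, 8, 21, 16, 22, 39, 34, 47]
Postorder (L, R, root): [6, 16, 22, 21, 8, 34, 47, 39, 27, 7]


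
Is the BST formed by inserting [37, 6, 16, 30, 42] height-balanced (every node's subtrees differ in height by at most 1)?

Tree (level-order array): [37, 6, 42, None, 16, None, None, None, 30]
Definition: a tree is height-balanced if, at every node, |h(left) - h(right)| <= 1 (empty subtree has height -1).
Bottom-up per-node check:
  node 30: h_left=-1, h_right=-1, diff=0 [OK], height=0
  node 16: h_left=-1, h_right=0, diff=1 [OK], height=1
  node 6: h_left=-1, h_right=1, diff=2 [FAIL (|-1-1|=2 > 1)], height=2
  node 42: h_left=-1, h_right=-1, diff=0 [OK], height=0
  node 37: h_left=2, h_right=0, diff=2 [FAIL (|2-0|=2 > 1)], height=3
Node 6 violates the condition: |-1 - 1| = 2 > 1.
Result: Not balanced


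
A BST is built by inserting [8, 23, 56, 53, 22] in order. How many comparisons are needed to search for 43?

Search path for 43: 8 -> 23 -> 56 -> 53
Found: False
Comparisons: 4


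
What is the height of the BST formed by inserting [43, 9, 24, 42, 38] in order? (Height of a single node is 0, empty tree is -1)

Insertion order: [43, 9, 24, 42, 38]
Tree (level-order array): [43, 9, None, None, 24, None, 42, 38]
Compute height bottom-up (empty subtree = -1):
  height(38) = 1 + max(-1, -1) = 0
  height(42) = 1 + max(0, -1) = 1
  height(24) = 1 + max(-1, 1) = 2
  height(9) = 1 + max(-1, 2) = 3
  height(43) = 1 + max(3, -1) = 4
Height = 4


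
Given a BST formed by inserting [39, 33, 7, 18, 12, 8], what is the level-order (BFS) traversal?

Tree insertion order: [39, 33, 7, 18, 12, 8]
Tree (level-order array): [39, 33, None, 7, None, None, 18, 12, None, 8]
BFS from the root, enqueuing left then right child of each popped node:
  queue [39] -> pop 39, enqueue [33], visited so far: [39]
  queue [33] -> pop 33, enqueue [7], visited so far: [39, 33]
  queue [7] -> pop 7, enqueue [18], visited so far: [39, 33, 7]
  queue [18] -> pop 18, enqueue [12], visited so far: [39, 33, 7, 18]
  queue [12] -> pop 12, enqueue [8], visited so far: [39, 33, 7, 18, 12]
  queue [8] -> pop 8, enqueue [none], visited so far: [39, 33, 7, 18, 12, 8]
Result: [39, 33, 7, 18, 12, 8]


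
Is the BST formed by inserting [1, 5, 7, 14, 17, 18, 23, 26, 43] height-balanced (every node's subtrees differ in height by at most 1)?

Tree (level-order array): [1, None, 5, None, 7, None, 14, None, 17, None, 18, None, 23, None, 26, None, 43]
Definition: a tree is height-balanced if, at every node, |h(left) - h(right)| <= 1 (empty subtree has height -1).
Bottom-up per-node check:
  node 43: h_left=-1, h_right=-1, diff=0 [OK], height=0
  node 26: h_left=-1, h_right=0, diff=1 [OK], height=1
  node 23: h_left=-1, h_right=1, diff=2 [FAIL (|-1-1|=2 > 1)], height=2
  node 18: h_left=-1, h_right=2, diff=3 [FAIL (|-1-2|=3 > 1)], height=3
  node 17: h_left=-1, h_right=3, diff=4 [FAIL (|-1-3|=4 > 1)], height=4
  node 14: h_left=-1, h_right=4, diff=5 [FAIL (|-1-4|=5 > 1)], height=5
  node 7: h_left=-1, h_right=5, diff=6 [FAIL (|-1-5|=6 > 1)], height=6
  node 5: h_left=-1, h_right=6, diff=7 [FAIL (|-1-6|=7 > 1)], height=7
  node 1: h_left=-1, h_right=7, diff=8 [FAIL (|-1-7|=8 > 1)], height=8
Node 23 violates the condition: |-1 - 1| = 2 > 1.
Result: Not balanced


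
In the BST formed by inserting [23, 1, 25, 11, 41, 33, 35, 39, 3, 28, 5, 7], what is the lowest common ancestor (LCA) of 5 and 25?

Tree insertion order: [23, 1, 25, 11, 41, 33, 35, 39, 3, 28, 5, 7]
Tree (level-order array): [23, 1, 25, None, 11, None, 41, 3, None, 33, None, None, 5, 28, 35, None, 7, None, None, None, 39]
In a BST, the LCA of p=5, q=25 is the first node v on the
root-to-leaf path with p <= v <= q (go left if both < v, right if both > v).
Walk from root:
  at 23: 5 <= 23 <= 25, this is the LCA
LCA = 23


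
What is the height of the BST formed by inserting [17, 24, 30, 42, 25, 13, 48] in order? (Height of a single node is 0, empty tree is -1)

Insertion order: [17, 24, 30, 42, 25, 13, 48]
Tree (level-order array): [17, 13, 24, None, None, None, 30, 25, 42, None, None, None, 48]
Compute height bottom-up (empty subtree = -1):
  height(13) = 1 + max(-1, -1) = 0
  height(25) = 1 + max(-1, -1) = 0
  height(48) = 1 + max(-1, -1) = 0
  height(42) = 1 + max(-1, 0) = 1
  height(30) = 1 + max(0, 1) = 2
  height(24) = 1 + max(-1, 2) = 3
  height(17) = 1 + max(0, 3) = 4
Height = 4


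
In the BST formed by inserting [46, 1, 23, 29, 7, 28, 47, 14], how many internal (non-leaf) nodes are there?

Tree built from: [46, 1, 23, 29, 7, 28, 47, 14]
Tree (level-order array): [46, 1, 47, None, 23, None, None, 7, 29, None, 14, 28]
Rule: An internal node has at least one child.
Per-node child counts:
  node 46: 2 child(ren)
  node 1: 1 child(ren)
  node 23: 2 child(ren)
  node 7: 1 child(ren)
  node 14: 0 child(ren)
  node 29: 1 child(ren)
  node 28: 0 child(ren)
  node 47: 0 child(ren)
Matching nodes: [46, 1, 23, 7, 29]
Count of internal (non-leaf) nodes: 5


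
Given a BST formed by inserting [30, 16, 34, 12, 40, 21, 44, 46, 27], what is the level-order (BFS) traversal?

Tree insertion order: [30, 16, 34, 12, 40, 21, 44, 46, 27]
Tree (level-order array): [30, 16, 34, 12, 21, None, 40, None, None, None, 27, None, 44, None, None, None, 46]
BFS from the root, enqueuing left then right child of each popped node:
  queue [30] -> pop 30, enqueue [16, 34], visited so far: [30]
  queue [16, 34] -> pop 16, enqueue [12, 21], visited so far: [30, 16]
  queue [34, 12, 21] -> pop 34, enqueue [40], visited so far: [30, 16, 34]
  queue [12, 21, 40] -> pop 12, enqueue [none], visited so far: [30, 16, 34, 12]
  queue [21, 40] -> pop 21, enqueue [27], visited so far: [30, 16, 34, 12, 21]
  queue [40, 27] -> pop 40, enqueue [44], visited so far: [30, 16, 34, 12, 21, 40]
  queue [27, 44] -> pop 27, enqueue [none], visited so far: [30, 16, 34, 12, 21, 40, 27]
  queue [44] -> pop 44, enqueue [46], visited so far: [30, 16, 34, 12, 21, 40, 27, 44]
  queue [46] -> pop 46, enqueue [none], visited so far: [30, 16, 34, 12, 21, 40, 27, 44, 46]
Result: [30, 16, 34, 12, 21, 40, 27, 44, 46]


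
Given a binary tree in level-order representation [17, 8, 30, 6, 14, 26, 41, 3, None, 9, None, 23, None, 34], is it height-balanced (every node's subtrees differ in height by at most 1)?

Tree (level-order array): [17, 8, 30, 6, 14, 26, 41, 3, None, 9, None, 23, None, 34]
Definition: a tree is height-balanced if, at every node, |h(left) - h(right)| <= 1 (empty subtree has height -1).
Bottom-up per-node check:
  node 3: h_left=-1, h_right=-1, diff=0 [OK], height=0
  node 6: h_left=0, h_right=-1, diff=1 [OK], height=1
  node 9: h_left=-1, h_right=-1, diff=0 [OK], height=0
  node 14: h_left=0, h_right=-1, diff=1 [OK], height=1
  node 8: h_left=1, h_right=1, diff=0 [OK], height=2
  node 23: h_left=-1, h_right=-1, diff=0 [OK], height=0
  node 26: h_left=0, h_right=-1, diff=1 [OK], height=1
  node 34: h_left=-1, h_right=-1, diff=0 [OK], height=0
  node 41: h_left=0, h_right=-1, diff=1 [OK], height=1
  node 30: h_left=1, h_right=1, diff=0 [OK], height=2
  node 17: h_left=2, h_right=2, diff=0 [OK], height=3
All nodes satisfy the balance condition.
Result: Balanced


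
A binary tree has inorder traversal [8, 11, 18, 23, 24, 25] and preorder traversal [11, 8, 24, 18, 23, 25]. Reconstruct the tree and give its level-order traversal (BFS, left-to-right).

Inorder:  [8, 11, 18, 23, 24, 25]
Preorder: [11, 8, 24, 18, 23, 25]
Algorithm: preorder visits root first, so consume preorder in order;
for each root, split the current inorder slice at that value into
left-subtree inorder and right-subtree inorder, then recurse.
Recursive splits:
  root=11; inorder splits into left=[8], right=[18, 23, 24, 25]
  root=8; inorder splits into left=[], right=[]
  root=24; inorder splits into left=[18, 23], right=[25]
  root=18; inorder splits into left=[], right=[23]
  root=23; inorder splits into left=[], right=[]
  root=25; inorder splits into left=[], right=[]
Reconstructed level-order: [11, 8, 24, 18, 25, 23]


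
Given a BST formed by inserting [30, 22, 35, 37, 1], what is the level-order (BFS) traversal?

Tree insertion order: [30, 22, 35, 37, 1]
Tree (level-order array): [30, 22, 35, 1, None, None, 37]
BFS from the root, enqueuing left then right child of each popped node:
  queue [30] -> pop 30, enqueue [22, 35], visited so far: [30]
  queue [22, 35] -> pop 22, enqueue [1], visited so far: [30, 22]
  queue [35, 1] -> pop 35, enqueue [37], visited so far: [30, 22, 35]
  queue [1, 37] -> pop 1, enqueue [none], visited so far: [30, 22, 35, 1]
  queue [37] -> pop 37, enqueue [none], visited so far: [30, 22, 35, 1, 37]
Result: [30, 22, 35, 1, 37]


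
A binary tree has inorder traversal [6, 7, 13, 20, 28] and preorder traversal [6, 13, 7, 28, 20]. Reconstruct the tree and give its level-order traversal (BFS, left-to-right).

Inorder:  [6, 7, 13, 20, 28]
Preorder: [6, 13, 7, 28, 20]
Algorithm: preorder visits root first, so consume preorder in order;
for each root, split the current inorder slice at that value into
left-subtree inorder and right-subtree inorder, then recurse.
Recursive splits:
  root=6; inorder splits into left=[], right=[7, 13, 20, 28]
  root=13; inorder splits into left=[7], right=[20, 28]
  root=7; inorder splits into left=[], right=[]
  root=28; inorder splits into left=[20], right=[]
  root=20; inorder splits into left=[], right=[]
Reconstructed level-order: [6, 13, 7, 28, 20]


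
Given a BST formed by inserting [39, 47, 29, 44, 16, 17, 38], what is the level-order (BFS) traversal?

Tree insertion order: [39, 47, 29, 44, 16, 17, 38]
Tree (level-order array): [39, 29, 47, 16, 38, 44, None, None, 17]
BFS from the root, enqueuing left then right child of each popped node:
  queue [39] -> pop 39, enqueue [29, 47], visited so far: [39]
  queue [29, 47] -> pop 29, enqueue [16, 38], visited so far: [39, 29]
  queue [47, 16, 38] -> pop 47, enqueue [44], visited so far: [39, 29, 47]
  queue [16, 38, 44] -> pop 16, enqueue [17], visited so far: [39, 29, 47, 16]
  queue [38, 44, 17] -> pop 38, enqueue [none], visited so far: [39, 29, 47, 16, 38]
  queue [44, 17] -> pop 44, enqueue [none], visited so far: [39, 29, 47, 16, 38, 44]
  queue [17] -> pop 17, enqueue [none], visited so far: [39, 29, 47, 16, 38, 44, 17]
Result: [39, 29, 47, 16, 38, 44, 17]


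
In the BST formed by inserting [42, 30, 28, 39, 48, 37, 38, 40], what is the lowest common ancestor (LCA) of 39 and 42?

Tree insertion order: [42, 30, 28, 39, 48, 37, 38, 40]
Tree (level-order array): [42, 30, 48, 28, 39, None, None, None, None, 37, 40, None, 38]
In a BST, the LCA of p=39, q=42 is the first node v on the
root-to-leaf path with p <= v <= q (go left if both < v, right if both > v).
Walk from root:
  at 42: 39 <= 42 <= 42, this is the LCA
LCA = 42


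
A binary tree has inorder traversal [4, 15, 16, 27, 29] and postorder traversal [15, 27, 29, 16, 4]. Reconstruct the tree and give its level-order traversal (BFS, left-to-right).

Inorder:   [4, 15, 16, 27, 29]
Postorder: [15, 27, 29, 16, 4]
Algorithm: postorder visits root last, so walk postorder right-to-left;
each value is the root of the current inorder slice — split it at that
value, recurse on the right subtree first, then the left.
Recursive splits:
  root=4; inorder splits into left=[], right=[15, 16, 27, 29]
  root=16; inorder splits into left=[15], right=[27, 29]
  root=29; inorder splits into left=[27], right=[]
  root=27; inorder splits into left=[], right=[]
  root=15; inorder splits into left=[], right=[]
Reconstructed level-order: [4, 16, 15, 29, 27]


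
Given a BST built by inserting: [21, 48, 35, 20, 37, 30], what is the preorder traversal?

Tree insertion order: [21, 48, 35, 20, 37, 30]
Tree (level-order array): [21, 20, 48, None, None, 35, None, 30, 37]
Preorder traversal: [21, 20, 48, 35, 30, 37]


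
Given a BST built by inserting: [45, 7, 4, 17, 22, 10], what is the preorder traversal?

Tree insertion order: [45, 7, 4, 17, 22, 10]
Tree (level-order array): [45, 7, None, 4, 17, None, None, 10, 22]
Preorder traversal: [45, 7, 4, 17, 10, 22]


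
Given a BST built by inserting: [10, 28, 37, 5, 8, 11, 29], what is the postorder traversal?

Tree insertion order: [10, 28, 37, 5, 8, 11, 29]
Tree (level-order array): [10, 5, 28, None, 8, 11, 37, None, None, None, None, 29]
Postorder traversal: [8, 5, 11, 29, 37, 28, 10]


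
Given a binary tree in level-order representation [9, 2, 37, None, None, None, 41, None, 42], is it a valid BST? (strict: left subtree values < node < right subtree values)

Level-order array: [9, 2, 37, None, None, None, 41, None, 42]
Validate using subtree bounds (lo, hi): at each node, require lo < value < hi,
then recurse left with hi=value and right with lo=value.
Preorder trace (stopping at first violation):
  at node 9 with bounds (-inf, +inf): OK
  at node 2 with bounds (-inf, 9): OK
  at node 37 with bounds (9, +inf): OK
  at node 41 with bounds (37, +inf): OK
  at node 42 with bounds (41, +inf): OK
No violation found at any node.
Result: Valid BST


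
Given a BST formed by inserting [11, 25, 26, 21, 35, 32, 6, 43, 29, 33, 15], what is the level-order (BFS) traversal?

Tree insertion order: [11, 25, 26, 21, 35, 32, 6, 43, 29, 33, 15]
Tree (level-order array): [11, 6, 25, None, None, 21, 26, 15, None, None, 35, None, None, 32, 43, 29, 33]
BFS from the root, enqueuing left then right child of each popped node:
  queue [11] -> pop 11, enqueue [6, 25], visited so far: [11]
  queue [6, 25] -> pop 6, enqueue [none], visited so far: [11, 6]
  queue [25] -> pop 25, enqueue [21, 26], visited so far: [11, 6, 25]
  queue [21, 26] -> pop 21, enqueue [15], visited so far: [11, 6, 25, 21]
  queue [26, 15] -> pop 26, enqueue [35], visited so far: [11, 6, 25, 21, 26]
  queue [15, 35] -> pop 15, enqueue [none], visited so far: [11, 6, 25, 21, 26, 15]
  queue [35] -> pop 35, enqueue [32, 43], visited so far: [11, 6, 25, 21, 26, 15, 35]
  queue [32, 43] -> pop 32, enqueue [29, 33], visited so far: [11, 6, 25, 21, 26, 15, 35, 32]
  queue [43, 29, 33] -> pop 43, enqueue [none], visited so far: [11, 6, 25, 21, 26, 15, 35, 32, 43]
  queue [29, 33] -> pop 29, enqueue [none], visited so far: [11, 6, 25, 21, 26, 15, 35, 32, 43, 29]
  queue [33] -> pop 33, enqueue [none], visited so far: [11, 6, 25, 21, 26, 15, 35, 32, 43, 29, 33]
Result: [11, 6, 25, 21, 26, 15, 35, 32, 43, 29, 33]


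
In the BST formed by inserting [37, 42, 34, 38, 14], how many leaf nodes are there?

Tree built from: [37, 42, 34, 38, 14]
Tree (level-order array): [37, 34, 42, 14, None, 38]
Rule: A leaf has 0 children.
Per-node child counts:
  node 37: 2 child(ren)
  node 34: 1 child(ren)
  node 14: 0 child(ren)
  node 42: 1 child(ren)
  node 38: 0 child(ren)
Matching nodes: [14, 38]
Count of leaf nodes: 2


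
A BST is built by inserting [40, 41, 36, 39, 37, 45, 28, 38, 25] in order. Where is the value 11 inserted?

Starting tree (level order): [40, 36, 41, 28, 39, None, 45, 25, None, 37, None, None, None, None, None, None, 38]
Insertion path: 40 -> 36 -> 28 -> 25
Result: insert 11 as left child of 25
Final tree (level order): [40, 36, 41, 28, 39, None, 45, 25, None, 37, None, None, None, 11, None, None, 38]


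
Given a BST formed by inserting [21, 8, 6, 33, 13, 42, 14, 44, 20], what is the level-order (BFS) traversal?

Tree insertion order: [21, 8, 6, 33, 13, 42, 14, 44, 20]
Tree (level-order array): [21, 8, 33, 6, 13, None, 42, None, None, None, 14, None, 44, None, 20]
BFS from the root, enqueuing left then right child of each popped node:
  queue [21] -> pop 21, enqueue [8, 33], visited so far: [21]
  queue [8, 33] -> pop 8, enqueue [6, 13], visited so far: [21, 8]
  queue [33, 6, 13] -> pop 33, enqueue [42], visited so far: [21, 8, 33]
  queue [6, 13, 42] -> pop 6, enqueue [none], visited so far: [21, 8, 33, 6]
  queue [13, 42] -> pop 13, enqueue [14], visited so far: [21, 8, 33, 6, 13]
  queue [42, 14] -> pop 42, enqueue [44], visited so far: [21, 8, 33, 6, 13, 42]
  queue [14, 44] -> pop 14, enqueue [20], visited so far: [21, 8, 33, 6, 13, 42, 14]
  queue [44, 20] -> pop 44, enqueue [none], visited so far: [21, 8, 33, 6, 13, 42, 14, 44]
  queue [20] -> pop 20, enqueue [none], visited so far: [21, 8, 33, 6, 13, 42, 14, 44, 20]
Result: [21, 8, 33, 6, 13, 42, 14, 44, 20]


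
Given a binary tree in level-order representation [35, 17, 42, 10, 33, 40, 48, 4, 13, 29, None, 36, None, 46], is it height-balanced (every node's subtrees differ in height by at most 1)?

Tree (level-order array): [35, 17, 42, 10, 33, 40, 48, 4, 13, 29, None, 36, None, 46]
Definition: a tree is height-balanced if, at every node, |h(left) - h(right)| <= 1 (empty subtree has height -1).
Bottom-up per-node check:
  node 4: h_left=-1, h_right=-1, diff=0 [OK], height=0
  node 13: h_left=-1, h_right=-1, diff=0 [OK], height=0
  node 10: h_left=0, h_right=0, diff=0 [OK], height=1
  node 29: h_left=-1, h_right=-1, diff=0 [OK], height=0
  node 33: h_left=0, h_right=-1, diff=1 [OK], height=1
  node 17: h_left=1, h_right=1, diff=0 [OK], height=2
  node 36: h_left=-1, h_right=-1, diff=0 [OK], height=0
  node 40: h_left=0, h_right=-1, diff=1 [OK], height=1
  node 46: h_left=-1, h_right=-1, diff=0 [OK], height=0
  node 48: h_left=0, h_right=-1, diff=1 [OK], height=1
  node 42: h_left=1, h_right=1, diff=0 [OK], height=2
  node 35: h_left=2, h_right=2, diff=0 [OK], height=3
All nodes satisfy the balance condition.
Result: Balanced


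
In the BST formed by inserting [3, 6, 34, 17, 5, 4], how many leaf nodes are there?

Tree built from: [3, 6, 34, 17, 5, 4]
Tree (level-order array): [3, None, 6, 5, 34, 4, None, 17]
Rule: A leaf has 0 children.
Per-node child counts:
  node 3: 1 child(ren)
  node 6: 2 child(ren)
  node 5: 1 child(ren)
  node 4: 0 child(ren)
  node 34: 1 child(ren)
  node 17: 0 child(ren)
Matching nodes: [4, 17]
Count of leaf nodes: 2


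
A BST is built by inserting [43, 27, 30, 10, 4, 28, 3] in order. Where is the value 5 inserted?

Starting tree (level order): [43, 27, None, 10, 30, 4, None, 28, None, 3]
Insertion path: 43 -> 27 -> 10 -> 4
Result: insert 5 as right child of 4
Final tree (level order): [43, 27, None, 10, 30, 4, None, 28, None, 3, 5]


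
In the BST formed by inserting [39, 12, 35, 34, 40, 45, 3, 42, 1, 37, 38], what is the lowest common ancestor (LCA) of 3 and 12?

Tree insertion order: [39, 12, 35, 34, 40, 45, 3, 42, 1, 37, 38]
Tree (level-order array): [39, 12, 40, 3, 35, None, 45, 1, None, 34, 37, 42, None, None, None, None, None, None, 38]
In a BST, the LCA of p=3, q=12 is the first node v on the
root-to-leaf path with p <= v <= q (go left if both < v, right if both > v).
Walk from root:
  at 39: both 3 and 12 < 39, go left
  at 12: 3 <= 12 <= 12, this is the LCA
LCA = 12


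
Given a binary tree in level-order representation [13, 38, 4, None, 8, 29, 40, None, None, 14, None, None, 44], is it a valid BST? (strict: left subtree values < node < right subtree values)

Level-order array: [13, 38, 4, None, 8, 29, 40, None, None, 14, None, None, 44]
Validate using subtree bounds (lo, hi): at each node, require lo < value < hi,
then recurse left with hi=value and right with lo=value.
Preorder trace (stopping at first violation):
  at node 13 with bounds (-inf, +inf): OK
  at node 38 with bounds (-inf, 13): VIOLATION
Node 38 violates its bound: not (-inf < 38 < 13).
Result: Not a valid BST


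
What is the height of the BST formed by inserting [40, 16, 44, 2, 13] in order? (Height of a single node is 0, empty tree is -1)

Insertion order: [40, 16, 44, 2, 13]
Tree (level-order array): [40, 16, 44, 2, None, None, None, None, 13]
Compute height bottom-up (empty subtree = -1):
  height(13) = 1 + max(-1, -1) = 0
  height(2) = 1 + max(-1, 0) = 1
  height(16) = 1 + max(1, -1) = 2
  height(44) = 1 + max(-1, -1) = 0
  height(40) = 1 + max(2, 0) = 3
Height = 3


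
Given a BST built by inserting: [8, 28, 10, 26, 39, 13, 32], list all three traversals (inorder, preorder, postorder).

Tree insertion order: [8, 28, 10, 26, 39, 13, 32]
Tree (level-order array): [8, None, 28, 10, 39, None, 26, 32, None, 13]
Inorder (L, root, R): [8, 10, 13, 26, 28, 32, 39]
Preorder (root, L, R): [8, 28, 10, 26, 13, 39, 32]
Postorder (L, R, root): [13, 26, 10, 32, 39, 28, 8]


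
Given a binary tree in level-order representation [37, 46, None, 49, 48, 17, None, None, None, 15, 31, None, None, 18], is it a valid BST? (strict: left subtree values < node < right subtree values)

Level-order array: [37, 46, None, 49, 48, 17, None, None, None, 15, 31, None, None, 18]
Validate using subtree bounds (lo, hi): at each node, require lo < value < hi,
then recurse left with hi=value and right with lo=value.
Preorder trace (stopping at first violation):
  at node 37 with bounds (-inf, +inf): OK
  at node 46 with bounds (-inf, 37): VIOLATION
Node 46 violates its bound: not (-inf < 46 < 37).
Result: Not a valid BST


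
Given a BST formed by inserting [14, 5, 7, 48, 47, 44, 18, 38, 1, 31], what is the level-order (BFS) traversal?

Tree insertion order: [14, 5, 7, 48, 47, 44, 18, 38, 1, 31]
Tree (level-order array): [14, 5, 48, 1, 7, 47, None, None, None, None, None, 44, None, 18, None, None, 38, 31]
BFS from the root, enqueuing left then right child of each popped node:
  queue [14] -> pop 14, enqueue [5, 48], visited so far: [14]
  queue [5, 48] -> pop 5, enqueue [1, 7], visited so far: [14, 5]
  queue [48, 1, 7] -> pop 48, enqueue [47], visited so far: [14, 5, 48]
  queue [1, 7, 47] -> pop 1, enqueue [none], visited so far: [14, 5, 48, 1]
  queue [7, 47] -> pop 7, enqueue [none], visited so far: [14, 5, 48, 1, 7]
  queue [47] -> pop 47, enqueue [44], visited so far: [14, 5, 48, 1, 7, 47]
  queue [44] -> pop 44, enqueue [18], visited so far: [14, 5, 48, 1, 7, 47, 44]
  queue [18] -> pop 18, enqueue [38], visited so far: [14, 5, 48, 1, 7, 47, 44, 18]
  queue [38] -> pop 38, enqueue [31], visited so far: [14, 5, 48, 1, 7, 47, 44, 18, 38]
  queue [31] -> pop 31, enqueue [none], visited so far: [14, 5, 48, 1, 7, 47, 44, 18, 38, 31]
Result: [14, 5, 48, 1, 7, 47, 44, 18, 38, 31]


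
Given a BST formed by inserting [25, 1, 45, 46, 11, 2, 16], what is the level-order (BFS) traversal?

Tree insertion order: [25, 1, 45, 46, 11, 2, 16]
Tree (level-order array): [25, 1, 45, None, 11, None, 46, 2, 16]
BFS from the root, enqueuing left then right child of each popped node:
  queue [25] -> pop 25, enqueue [1, 45], visited so far: [25]
  queue [1, 45] -> pop 1, enqueue [11], visited so far: [25, 1]
  queue [45, 11] -> pop 45, enqueue [46], visited so far: [25, 1, 45]
  queue [11, 46] -> pop 11, enqueue [2, 16], visited so far: [25, 1, 45, 11]
  queue [46, 2, 16] -> pop 46, enqueue [none], visited so far: [25, 1, 45, 11, 46]
  queue [2, 16] -> pop 2, enqueue [none], visited so far: [25, 1, 45, 11, 46, 2]
  queue [16] -> pop 16, enqueue [none], visited so far: [25, 1, 45, 11, 46, 2, 16]
Result: [25, 1, 45, 11, 46, 2, 16]


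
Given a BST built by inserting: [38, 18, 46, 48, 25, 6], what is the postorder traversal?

Tree insertion order: [38, 18, 46, 48, 25, 6]
Tree (level-order array): [38, 18, 46, 6, 25, None, 48]
Postorder traversal: [6, 25, 18, 48, 46, 38]


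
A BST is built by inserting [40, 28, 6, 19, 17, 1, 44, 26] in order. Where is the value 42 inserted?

Starting tree (level order): [40, 28, 44, 6, None, None, None, 1, 19, None, None, 17, 26]
Insertion path: 40 -> 44
Result: insert 42 as left child of 44
Final tree (level order): [40, 28, 44, 6, None, 42, None, 1, 19, None, None, None, None, 17, 26]


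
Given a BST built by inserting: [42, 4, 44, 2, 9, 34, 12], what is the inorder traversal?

Tree insertion order: [42, 4, 44, 2, 9, 34, 12]
Tree (level-order array): [42, 4, 44, 2, 9, None, None, None, None, None, 34, 12]
Inorder traversal: [2, 4, 9, 12, 34, 42, 44]


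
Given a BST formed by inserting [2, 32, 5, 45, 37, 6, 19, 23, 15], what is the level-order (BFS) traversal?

Tree insertion order: [2, 32, 5, 45, 37, 6, 19, 23, 15]
Tree (level-order array): [2, None, 32, 5, 45, None, 6, 37, None, None, 19, None, None, 15, 23]
BFS from the root, enqueuing left then right child of each popped node:
  queue [2] -> pop 2, enqueue [32], visited so far: [2]
  queue [32] -> pop 32, enqueue [5, 45], visited so far: [2, 32]
  queue [5, 45] -> pop 5, enqueue [6], visited so far: [2, 32, 5]
  queue [45, 6] -> pop 45, enqueue [37], visited so far: [2, 32, 5, 45]
  queue [6, 37] -> pop 6, enqueue [19], visited so far: [2, 32, 5, 45, 6]
  queue [37, 19] -> pop 37, enqueue [none], visited so far: [2, 32, 5, 45, 6, 37]
  queue [19] -> pop 19, enqueue [15, 23], visited so far: [2, 32, 5, 45, 6, 37, 19]
  queue [15, 23] -> pop 15, enqueue [none], visited so far: [2, 32, 5, 45, 6, 37, 19, 15]
  queue [23] -> pop 23, enqueue [none], visited so far: [2, 32, 5, 45, 6, 37, 19, 15, 23]
Result: [2, 32, 5, 45, 6, 37, 19, 15, 23]


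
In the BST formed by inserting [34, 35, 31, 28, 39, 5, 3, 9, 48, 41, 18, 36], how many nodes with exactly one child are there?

Tree built from: [34, 35, 31, 28, 39, 5, 3, 9, 48, 41, 18, 36]
Tree (level-order array): [34, 31, 35, 28, None, None, 39, 5, None, 36, 48, 3, 9, None, None, 41, None, None, None, None, 18]
Rule: These are nodes with exactly 1 non-null child.
Per-node child counts:
  node 34: 2 child(ren)
  node 31: 1 child(ren)
  node 28: 1 child(ren)
  node 5: 2 child(ren)
  node 3: 0 child(ren)
  node 9: 1 child(ren)
  node 18: 0 child(ren)
  node 35: 1 child(ren)
  node 39: 2 child(ren)
  node 36: 0 child(ren)
  node 48: 1 child(ren)
  node 41: 0 child(ren)
Matching nodes: [31, 28, 9, 35, 48]
Count of nodes with exactly one child: 5
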